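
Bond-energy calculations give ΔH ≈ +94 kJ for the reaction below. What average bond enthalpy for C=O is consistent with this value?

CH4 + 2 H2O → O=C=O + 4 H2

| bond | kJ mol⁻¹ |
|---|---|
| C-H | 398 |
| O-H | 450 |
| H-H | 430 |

Let D be the C=O bond energy.
Σ(broken) = 4×398 + 4×450 = 3392
Σ(formed) = 2×D + 4×430 = 1720 + 2D
ΔH = Σ(broken) − Σ(formed) = (3392) − (1720 + 2D) = +1672 − 2D
Setting this equal to +94 kJ gives 2D = 1578, so D = 789 kJ/mol.

D(C=O) ≈ 789 kJ/mol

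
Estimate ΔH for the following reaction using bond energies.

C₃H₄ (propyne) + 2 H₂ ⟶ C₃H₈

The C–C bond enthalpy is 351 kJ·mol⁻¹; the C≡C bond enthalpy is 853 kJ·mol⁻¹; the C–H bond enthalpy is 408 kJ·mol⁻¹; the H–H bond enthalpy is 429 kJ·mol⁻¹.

Bonds broken (reactants):
  C≡C: 1 × 853 = 853
  C–C: 1 × 351 = 351
  C–H: 4 × 408 = 1632
  H–H: 2 × 429 = 858
  Σ(broken) = 3694 kJ
Bonds formed (products):
  C–C: 2 × 351 = 702
  C–H: 8 × 408 = 3264
  Σ(formed) = 3966 kJ
ΔH = Σ(broken) − Σ(formed) = 3694 − 3966 = −272 kJ

ΔH ≈ −272 kJ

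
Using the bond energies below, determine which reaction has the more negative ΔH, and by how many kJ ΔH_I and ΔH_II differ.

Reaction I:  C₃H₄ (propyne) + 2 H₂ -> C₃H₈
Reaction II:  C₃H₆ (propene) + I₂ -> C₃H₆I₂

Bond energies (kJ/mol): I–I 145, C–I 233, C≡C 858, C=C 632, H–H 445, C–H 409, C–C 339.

Reaction I, by 199 kJ

Reaction I:
  Bonds broken (reactants):
    C≡C: 1 × 858 = 858
    C–C: 1 × 339 = 339
    C–H: 4 × 409 = 1636
    H–H: 2 × 445 = 890
    Σ(broken) = 3723 kJ
  Bonds formed (products):
    C–C: 2 × 339 = 678
    C–H: 8 × 409 = 3272
    Σ(formed) = 3950 kJ
  ΔH_I = 3723 − 3950 = −227 kJ
Reaction II:
  Bonds broken (reactants):
    C–C: 1 × 339 = 339
    C–H: 6 × 409 = 2454
    C=C: 1 × 632 = 632
    I–I: 1 × 145 = 145
    Σ(broken) = 3570 kJ
  Bonds formed (products):
    C–C: 2 × 339 = 678
    C–H: 6 × 409 = 2454
    C–I: 2 × 233 = 466
    Σ(formed) = 3598 kJ
  ΔH_II = 3570 − 3598 = −28 kJ
ΔH_I − ΔH_II = −199 kJ, so reaction I has the more negative ΔH; |ΔH_I − ΔH_II| = 199 kJ.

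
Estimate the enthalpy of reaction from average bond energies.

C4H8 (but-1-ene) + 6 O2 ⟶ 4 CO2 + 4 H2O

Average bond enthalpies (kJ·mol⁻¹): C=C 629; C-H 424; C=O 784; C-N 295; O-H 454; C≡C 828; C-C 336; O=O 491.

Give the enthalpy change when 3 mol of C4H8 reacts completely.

Bonds broken (reactants):
  C-C: 2 × 336 = 672
  C-H: 8 × 424 = 3392
  C=C: 1 × 629 = 629
  O=O: 6 × 491 = 2946
  Σ(broken) = 7639 kJ
Bonds formed (products):
  C=O: 8 × 784 = 6272
  O-H: 8 × 454 = 3632
  Σ(formed) = 9904 kJ
ΔH = Σ(broken) − Σ(formed) = 7639 − 9904 = −2265 kJ
For 3× the reaction as written: 3 × (−2265) = −6795 kJ

ΔH = −6795 kJ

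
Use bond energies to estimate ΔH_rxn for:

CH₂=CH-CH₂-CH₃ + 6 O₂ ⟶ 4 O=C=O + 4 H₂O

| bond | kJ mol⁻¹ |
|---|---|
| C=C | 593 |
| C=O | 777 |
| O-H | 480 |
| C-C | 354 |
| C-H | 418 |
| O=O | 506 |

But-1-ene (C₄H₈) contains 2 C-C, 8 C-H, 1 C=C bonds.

Bonds broken (reactants):
  C-C: 2 × 354 = 708
  C-H: 8 × 418 = 3344
  C=C: 1 × 593 = 593
  O=O: 6 × 506 = 3036
  Σ(broken) = 7681 kJ
Bonds formed (products):
  C=O: 8 × 777 = 6216
  O-H: 8 × 480 = 3840
  Σ(formed) = 10056 kJ
ΔH = Σ(broken) − Σ(formed) = 7681 − 10056 = −2375 kJ

ΔH ≈ −2375 kJ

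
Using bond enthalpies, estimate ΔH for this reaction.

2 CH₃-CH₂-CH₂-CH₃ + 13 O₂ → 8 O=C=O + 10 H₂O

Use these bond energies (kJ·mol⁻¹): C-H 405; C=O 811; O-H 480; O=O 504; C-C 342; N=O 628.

ΔH ≈ −5872 kJ

Bonds broken (reactants):
  C-C: 6 × 342 = 2052
  C-H: 20 × 405 = 8100
  O=O: 13 × 504 = 6552
  Σ(broken) = 16704 kJ
Bonds formed (products):
  C=O: 16 × 811 = 12976
  O-H: 20 × 480 = 9600
  Σ(formed) = 22576 kJ
ΔH = Σ(broken) − Σ(formed) = 16704 − 22576 = −5872 kJ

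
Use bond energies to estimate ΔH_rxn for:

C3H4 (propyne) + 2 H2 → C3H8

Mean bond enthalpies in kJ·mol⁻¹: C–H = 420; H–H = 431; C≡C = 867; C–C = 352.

ΔH ≈ −303 kJ

Bonds broken (reactants):
  C≡C: 1 × 867 = 867
  C–C: 1 × 352 = 352
  C–H: 4 × 420 = 1680
  H–H: 2 × 431 = 862
  Σ(broken) = 3761 kJ
Bonds formed (products):
  C–C: 2 × 352 = 704
  C–H: 8 × 420 = 3360
  Σ(formed) = 4064 kJ
ΔH = Σ(broken) − Σ(formed) = 3761 − 4064 = −303 kJ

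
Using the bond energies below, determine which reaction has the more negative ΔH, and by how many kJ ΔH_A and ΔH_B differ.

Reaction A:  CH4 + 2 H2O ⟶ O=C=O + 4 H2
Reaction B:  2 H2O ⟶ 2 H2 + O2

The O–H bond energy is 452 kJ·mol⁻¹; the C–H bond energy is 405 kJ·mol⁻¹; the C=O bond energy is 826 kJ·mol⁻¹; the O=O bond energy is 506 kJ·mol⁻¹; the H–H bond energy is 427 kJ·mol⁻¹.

Reaction A:
  Bonds broken (reactants):
    C–H: 4 × 405 = 1620
    O–H: 4 × 452 = 1808
    Σ(broken) = 3428 kJ
  Bonds formed (products):
    C=O: 2 × 826 = 1652
    H–H: 4 × 427 = 1708
    Σ(formed) = 3360 kJ
  ΔH_A = 3428 − 3360 = +68 kJ
Reaction B:
  Bonds broken (reactants):
    O–H: 4 × 452 = 1808
    Σ(broken) = 1808 kJ
  Bonds formed (products):
    H–H: 2 × 427 = 854
    O=O: 1 × 506 = 506
    Σ(formed) = 1360 kJ
  ΔH_B = 1808 − 1360 = +448 kJ
ΔH_A − ΔH_B = −380 kJ, so reaction A has the more negative ΔH; |ΔH_A − ΔH_B| = 380 kJ.

Reaction A, by 380 kJ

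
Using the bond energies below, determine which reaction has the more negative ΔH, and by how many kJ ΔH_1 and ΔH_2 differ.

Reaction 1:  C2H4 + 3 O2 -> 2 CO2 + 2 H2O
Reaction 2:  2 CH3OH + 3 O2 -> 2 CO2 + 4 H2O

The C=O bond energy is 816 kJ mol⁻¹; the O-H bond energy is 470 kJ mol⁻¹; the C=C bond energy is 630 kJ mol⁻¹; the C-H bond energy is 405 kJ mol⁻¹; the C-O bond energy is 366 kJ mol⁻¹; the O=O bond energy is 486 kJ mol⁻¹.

Reaction 2, by 28 kJ

Reaction 1:
  Bonds broken (reactants):
    C-H: 4 × 405 = 1620
    C=C: 1 × 630 = 630
    O=O: 3 × 486 = 1458
    Σ(broken) = 3708 kJ
  Bonds formed (products):
    C=O: 4 × 816 = 3264
    O-H: 4 × 470 = 1880
    Σ(formed) = 5144 kJ
  ΔH_1 = 3708 − 5144 = −1436 kJ
Reaction 2:
  Bonds broken (reactants):
    C-H: 6 × 405 = 2430
    C-O: 2 × 366 = 732
    O-H: 2 × 470 = 940
    O=O: 3 × 486 = 1458
    Σ(broken) = 5560 kJ
  Bonds formed (products):
    C=O: 4 × 816 = 3264
    O-H: 8 × 470 = 3760
    Σ(formed) = 7024 kJ
  ΔH_2 = 5560 − 7024 = −1464 kJ
ΔH_1 − ΔH_2 = +28 kJ, so reaction 2 has the more negative ΔH; |ΔH_1 − ΔH_2| = 28 kJ.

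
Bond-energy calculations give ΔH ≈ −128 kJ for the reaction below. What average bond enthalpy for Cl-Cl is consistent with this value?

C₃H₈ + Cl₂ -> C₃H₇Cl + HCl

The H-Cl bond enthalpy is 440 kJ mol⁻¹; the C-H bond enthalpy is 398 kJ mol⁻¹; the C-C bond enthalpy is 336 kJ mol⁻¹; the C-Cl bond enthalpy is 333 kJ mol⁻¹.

D(Cl-Cl) ≈ 247 kJ/mol

Let D be the Cl-Cl bond energy.
Σ(broken) = 2×336 + 8×398 + 1×D = 3856 + D
Σ(formed) = 2×336 + 1×333 + 7×398 + 1×440 = 4231
ΔH = Σ(broken) − Σ(formed) = (3856 + D) − (4231) = −375 + D
Setting this equal to −128 kJ gives D = 247 kJ/mol.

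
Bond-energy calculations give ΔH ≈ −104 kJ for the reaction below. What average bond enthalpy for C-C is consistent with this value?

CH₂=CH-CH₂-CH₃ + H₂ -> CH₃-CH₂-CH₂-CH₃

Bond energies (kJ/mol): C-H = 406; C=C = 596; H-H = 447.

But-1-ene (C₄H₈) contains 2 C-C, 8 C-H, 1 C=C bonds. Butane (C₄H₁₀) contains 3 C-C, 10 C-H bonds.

D(C-C) ≈ 335 kJ/mol

Let D be the C-C bond energy.
Σ(broken) = 2×D + 8×406 + 1×596 + 1×447 = 4291 + 2D
Σ(formed) = 3×D + 10×406 = 4060 + 3D
ΔH = Σ(broken) − Σ(formed) = (4291 + 2D) − (4060 + 3D) = +231 − D
Setting this equal to −104 kJ gives D = 335 kJ/mol.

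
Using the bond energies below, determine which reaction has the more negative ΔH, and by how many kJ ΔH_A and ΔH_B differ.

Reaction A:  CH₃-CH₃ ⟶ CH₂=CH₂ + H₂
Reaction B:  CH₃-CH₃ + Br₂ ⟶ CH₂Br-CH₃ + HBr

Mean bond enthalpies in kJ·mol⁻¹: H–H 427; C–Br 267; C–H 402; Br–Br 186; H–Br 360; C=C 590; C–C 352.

Reaction A:
  Bonds broken (reactants):
    C–C: 1 × 352 = 352
    C–H: 6 × 402 = 2412
    Σ(broken) = 2764 kJ
  Bonds formed (products):
    C–H: 4 × 402 = 1608
    C=C: 1 × 590 = 590
    H–H: 1 × 427 = 427
    Σ(formed) = 2625 kJ
  ΔH_A = 2764 − 2625 = +139 kJ
Reaction B:
  Bonds broken (reactants):
    Br–Br: 1 × 186 = 186
    C–C: 1 × 352 = 352
    C–H: 6 × 402 = 2412
    Σ(broken) = 2950 kJ
  Bonds formed (products):
    C–Br: 1 × 267 = 267
    C–C: 1 × 352 = 352
    C–H: 5 × 402 = 2010
    H–Br: 1 × 360 = 360
    Σ(formed) = 2989 kJ
  ΔH_B = 2950 − 2989 = −39 kJ
ΔH_A − ΔH_B = +178 kJ, so reaction B has the more negative ΔH; |ΔH_A − ΔH_B| = 178 kJ.

Reaction B, by 178 kJ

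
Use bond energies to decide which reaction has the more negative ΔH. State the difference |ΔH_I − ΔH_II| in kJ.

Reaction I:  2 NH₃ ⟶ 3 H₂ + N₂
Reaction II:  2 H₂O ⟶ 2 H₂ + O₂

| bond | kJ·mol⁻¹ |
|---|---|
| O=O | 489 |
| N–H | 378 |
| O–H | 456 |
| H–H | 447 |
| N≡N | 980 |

Reaction I, by 494 kJ

Reaction I:
  Bonds broken (reactants):
    N–H: 6 × 378 = 2268
    Σ(broken) = 2268 kJ
  Bonds formed (products):
    H–H: 3 × 447 = 1341
    N≡N: 1 × 980 = 980
    Σ(formed) = 2321 kJ
  ΔH_I = 2268 − 2321 = −53 kJ
Reaction II:
  Bonds broken (reactants):
    O–H: 4 × 456 = 1824
    Σ(broken) = 1824 kJ
  Bonds formed (products):
    H–H: 2 × 447 = 894
    O=O: 1 × 489 = 489
    Σ(formed) = 1383 kJ
  ΔH_II = 1824 − 1383 = +441 kJ
ΔH_I − ΔH_II = −494 kJ, so reaction I has the more negative ΔH; |ΔH_I − ΔH_II| = 494 kJ.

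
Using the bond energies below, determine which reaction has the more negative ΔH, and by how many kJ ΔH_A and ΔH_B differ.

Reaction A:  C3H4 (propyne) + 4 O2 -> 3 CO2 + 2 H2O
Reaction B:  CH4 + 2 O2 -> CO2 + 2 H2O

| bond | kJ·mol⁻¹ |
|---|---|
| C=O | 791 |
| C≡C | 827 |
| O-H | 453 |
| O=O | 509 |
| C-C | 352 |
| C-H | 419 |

Reaction A, by 967 kJ

Reaction A:
  Bonds broken (reactants):
    C≡C: 1 × 827 = 827
    C-C: 1 × 352 = 352
    C-H: 4 × 419 = 1676
    O=O: 4 × 509 = 2036
    Σ(broken) = 4891 kJ
  Bonds formed (products):
    C=O: 6 × 791 = 4746
    O-H: 4 × 453 = 1812
    Σ(formed) = 6558 kJ
  ΔH_A = 4891 − 6558 = −1667 kJ
Reaction B:
  Bonds broken (reactants):
    C-H: 4 × 419 = 1676
    O=O: 2 × 509 = 1018
    Σ(broken) = 2694 kJ
  Bonds formed (products):
    C=O: 2 × 791 = 1582
    O-H: 4 × 453 = 1812
    Σ(formed) = 3394 kJ
  ΔH_B = 2694 − 3394 = −700 kJ
ΔH_A − ΔH_B = −967 kJ, so reaction A has the more negative ΔH; |ΔH_A − ΔH_B| = 967 kJ.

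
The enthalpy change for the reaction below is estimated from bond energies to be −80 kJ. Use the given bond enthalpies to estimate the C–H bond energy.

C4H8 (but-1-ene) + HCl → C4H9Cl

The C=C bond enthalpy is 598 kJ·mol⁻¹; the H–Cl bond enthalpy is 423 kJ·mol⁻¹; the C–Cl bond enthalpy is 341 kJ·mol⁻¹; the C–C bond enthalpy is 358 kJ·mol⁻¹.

D(C–H) ≈ 402 kJ/mol

Let D be the C–H bond energy.
Σ(broken) = 2×358 + 8×D + 1×598 + 1×423 = 1737 + 8D
Σ(formed) = 3×358 + 1×341 + 9×D = 1415 + 9D
ΔH = Σ(broken) − Σ(formed) = (1737 + 8D) − (1415 + 9D) = +322 − D
Setting this equal to −80 kJ gives D = 402 kJ/mol.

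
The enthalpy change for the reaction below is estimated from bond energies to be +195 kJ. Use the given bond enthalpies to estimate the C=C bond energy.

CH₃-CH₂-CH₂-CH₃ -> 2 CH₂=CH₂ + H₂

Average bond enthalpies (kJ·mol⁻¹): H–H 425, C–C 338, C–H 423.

D(C=C) ≈ 620 kJ/mol

Let D be the C=C bond energy.
Σ(broken) = 3×338 + 10×423 = 5244
Σ(formed) = 8×423 + 2×D + 1×425 = 3809 + 2D
ΔH = Σ(broken) − Σ(formed) = (5244) − (3809 + 2D) = +1435 − 2D
Setting this equal to +195 kJ gives 2D = 1240, so D = 620 kJ/mol.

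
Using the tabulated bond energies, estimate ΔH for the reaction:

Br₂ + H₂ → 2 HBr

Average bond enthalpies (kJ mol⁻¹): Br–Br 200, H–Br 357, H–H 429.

Bonds broken (reactants):
  Br–Br: 1 × 200 = 200
  H–H: 1 × 429 = 429
  Σ(broken) = 629 kJ
Bonds formed (products):
  H–Br: 2 × 357 = 714
  Σ(formed) = 714 kJ
ΔH = Σ(broken) − Σ(formed) = 629 − 714 = −85 kJ

ΔH ≈ −85 kJ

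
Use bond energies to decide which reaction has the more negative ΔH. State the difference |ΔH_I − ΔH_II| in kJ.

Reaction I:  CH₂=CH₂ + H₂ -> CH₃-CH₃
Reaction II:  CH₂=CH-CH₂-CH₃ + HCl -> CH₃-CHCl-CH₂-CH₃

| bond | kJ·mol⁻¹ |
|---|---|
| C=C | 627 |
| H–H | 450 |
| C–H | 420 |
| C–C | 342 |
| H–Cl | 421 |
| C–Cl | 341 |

Reaction I, by 50 kJ

Reaction I:
  Bonds broken (reactants):
    C–H: 4 × 420 = 1680
    C=C: 1 × 627 = 627
    H–H: 1 × 450 = 450
    Σ(broken) = 2757 kJ
  Bonds formed (products):
    C–C: 1 × 342 = 342
    C–H: 6 × 420 = 2520
    Σ(formed) = 2862 kJ
  ΔH_I = 2757 − 2862 = −105 kJ
Reaction II:
  Bonds broken (reactants):
    C–C: 2 × 342 = 684
    C–H: 8 × 420 = 3360
    C=C: 1 × 627 = 627
    H–Cl: 1 × 421 = 421
    Σ(broken) = 5092 kJ
  Bonds formed (products):
    C–C: 3 × 342 = 1026
    C–Cl: 1 × 341 = 341
    C–H: 9 × 420 = 3780
    Σ(formed) = 5147 kJ
  ΔH_II = 5092 − 5147 = −55 kJ
ΔH_I − ΔH_II = −50 kJ, so reaction I has the more negative ΔH; |ΔH_I − ΔH_II| = 50 kJ.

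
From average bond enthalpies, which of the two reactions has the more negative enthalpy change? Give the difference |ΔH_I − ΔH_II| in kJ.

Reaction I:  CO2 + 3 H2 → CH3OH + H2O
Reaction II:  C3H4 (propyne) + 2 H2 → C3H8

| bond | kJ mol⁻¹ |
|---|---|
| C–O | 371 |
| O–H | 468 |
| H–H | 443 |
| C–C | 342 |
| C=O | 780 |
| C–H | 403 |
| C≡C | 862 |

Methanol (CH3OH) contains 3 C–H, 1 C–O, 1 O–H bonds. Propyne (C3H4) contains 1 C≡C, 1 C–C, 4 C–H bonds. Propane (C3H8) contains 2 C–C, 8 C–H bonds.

Reaction II, by 111 kJ

Reaction I:
  Bonds broken (reactants):
    C=O: 2 × 780 = 1560
    H–H: 3 × 443 = 1329
    Σ(broken) = 2889 kJ
  Bonds formed (products):
    C–H: 3 × 403 = 1209
    C–O: 1 × 371 = 371
    O–H: 3 × 468 = 1404
    Σ(formed) = 2984 kJ
  ΔH_I = 2889 − 2984 = −95 kJ
Reaction II:
  Bonds broken (reactants):
    C≡C: 1 × 862 = 862
    C–C: 1 × 342 = 342
    C–H: 4 × 403 = 1612
    H–H: 2 × 443 = 886
    Σ(broken) = 3702 kJ
  Bonds formed (products):
    C–C: 2 × 342 = 684
    C–H: 8 × 403 = 3224
    Σ(formed) = 3908 kJ
  ΔH_II = 3702 − 3908 = −206 kJ
ΔH_I − ΔH_II = +111 kJ, so reaction II has the more negative ΔH; |ΔH_I − ΔH_II| = 111 kJ.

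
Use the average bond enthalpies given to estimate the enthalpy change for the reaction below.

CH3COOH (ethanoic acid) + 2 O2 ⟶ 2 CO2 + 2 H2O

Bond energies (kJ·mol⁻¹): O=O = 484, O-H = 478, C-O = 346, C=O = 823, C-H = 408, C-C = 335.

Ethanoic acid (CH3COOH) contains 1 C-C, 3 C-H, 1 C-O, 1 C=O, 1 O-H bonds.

ΔH ≈ −1030 kJ

Bonds broken (reactants):
  C-C: 1 × 335 = 335
  C-H: 3 × 408 = 1224
  C-O: 1 × 346 = 346
  C=O: 1 × 823 = 823
  O-H: 1 × 478 = 478
  O=O: 2 × 484 = 968
  Σ(broken) = 4174 kJ
Bonds formed (products):
  C=O: 4 × 823 = 3292
  O-H: 4 × 478 = 1912
  Σ(formed) = 5204 kJ
ΔH = Σ(broken) − Σ(formed) = 4174 − 5204 = −1030 kJ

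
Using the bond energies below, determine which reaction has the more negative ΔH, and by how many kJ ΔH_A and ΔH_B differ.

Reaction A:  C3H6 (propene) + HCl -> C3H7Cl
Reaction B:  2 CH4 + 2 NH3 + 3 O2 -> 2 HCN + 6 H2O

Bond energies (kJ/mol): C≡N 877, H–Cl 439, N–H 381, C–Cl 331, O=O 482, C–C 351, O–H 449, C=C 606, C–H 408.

Reaction B, by 917 kJ

Reaction A:
  Bonds broken (reactants):
    C–C: 1 × 351 = 351
    C–H: 6 × 408 = 2448
    C=C: 1 × 606 = 606
    H–Cl: 1 × 439 = 439
    Σ(broken) = 3844 kJ
  Bonds formed (products):
    C–C: 2 × 351 = 702
    C–Cl: 1 × 331 = 331
    C–H: 7 × 408 = 2856
    Σ(formed) = 3889 kJ
  ΔH_A = 3844 − 3889 = −45 kJ
Reaction B:
  Bonds broken (reactants):
    C–H: 8 × 408 = 3264
    N–H: 6 × 381 = 2286
    O=O: 3 × 482 = 1446
    Σ(broken) = 6996 kJ
  Bonds formed (products):
    C≡N: 2 × 877 = 1754
    C–H: 2 × 408 = 816
    O–H: 12 × 449 = 5388
    Σ(formed) = 7958 kJ
  ΔH_B = 6996 − 7958 = −962 kJ
ΔH_A − ΔH_B = +917 kJ, so reaction B has the more negative ΔH; |ΔH_A − ΔH_B| = 917 kJ.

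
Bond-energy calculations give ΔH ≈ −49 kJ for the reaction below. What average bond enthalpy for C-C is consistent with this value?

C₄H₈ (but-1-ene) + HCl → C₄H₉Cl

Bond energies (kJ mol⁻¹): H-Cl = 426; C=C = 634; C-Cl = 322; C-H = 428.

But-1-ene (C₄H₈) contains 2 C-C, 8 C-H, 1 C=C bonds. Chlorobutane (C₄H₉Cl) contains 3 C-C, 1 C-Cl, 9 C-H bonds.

D(C-C) ≈ 359 kJ/mol

Let D be the C-C bond energy.
Σ(broken) = 2×D + 8×428 + 1×634 + 1×426 = 4484 + 2D
Σ(formed) = 3×D + 1×322 + 9×428 = 4174 + 3D
ΔH = Σ(broken) − Σ(formed) = (4484 + 2D) − (4174 + 3D) = +310 − D
Setting this equal to −49 kJ gives D = 359 kJ/mol.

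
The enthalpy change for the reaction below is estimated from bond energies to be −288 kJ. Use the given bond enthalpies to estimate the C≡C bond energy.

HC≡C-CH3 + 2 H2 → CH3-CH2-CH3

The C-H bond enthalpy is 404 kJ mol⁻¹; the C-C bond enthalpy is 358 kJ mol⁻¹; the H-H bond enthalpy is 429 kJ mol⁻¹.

Let D be the C≡C bond energy.
Σ(broken) = 1×D + 1×358 + 4×404 + 2×429 = 2832 + D
Σ(formed) = 2×358 + 8×404 = 3948
ΔH = Σ(broken) − Σ(formed) = (2832 + D) − (3948) = −1116 + D
Setting this equal to −288 kJ gives D = 828 kJ/mol.

D(C≡C) ≈ 828 kJ/mol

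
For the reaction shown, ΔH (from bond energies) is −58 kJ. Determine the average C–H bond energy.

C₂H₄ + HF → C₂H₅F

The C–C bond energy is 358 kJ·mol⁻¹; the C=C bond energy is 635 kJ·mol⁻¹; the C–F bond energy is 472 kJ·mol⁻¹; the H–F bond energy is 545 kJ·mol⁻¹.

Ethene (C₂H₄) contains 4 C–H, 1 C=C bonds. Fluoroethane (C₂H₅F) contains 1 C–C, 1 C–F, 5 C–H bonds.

Let D be the C–H bond energy.
Σ(broken) = 4×D + 1×635 + 1×545 = 1180 + 4D
Σ(formed) = 1×358 + 1×472 + 5×D = 830 + 5D
ΔH = Σ(broken) − Σ(formed) = (1180 + 4D) − (830 + 5D) = +350 − D
Setting this equal to −58 kJ gives D = 408 kJ/mol.

D(C–H) ≈ 408 kJ/mol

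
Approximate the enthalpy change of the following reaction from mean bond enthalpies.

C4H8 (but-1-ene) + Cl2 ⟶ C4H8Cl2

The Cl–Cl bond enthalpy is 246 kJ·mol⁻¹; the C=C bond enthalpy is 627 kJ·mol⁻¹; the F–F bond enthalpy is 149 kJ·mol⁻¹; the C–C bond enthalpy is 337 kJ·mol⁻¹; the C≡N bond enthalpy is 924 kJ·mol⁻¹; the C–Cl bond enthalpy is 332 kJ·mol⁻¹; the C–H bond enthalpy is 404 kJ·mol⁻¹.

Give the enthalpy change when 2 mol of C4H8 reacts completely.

ΔH = −256 kJ

Bonds broken (reactants):
  C–C: 2 × 337 = 674
  C–H: 8 × 404 = 3232
  C=C: 1 × 627 = 627
  Cl–Cl: 1 × 246 = 246
  Σ(broken) = 4779 kJ
Bonds formed (products):
  C–C: 3 × 337 = 1011
  C–Cl: 2 × 332 = 664
  C–H: 8 × 404 = 3232
  Σ(formed) = 4907 kJ
ΔH = Σ(broken) − Σ(formed) = 4779 − 4907 = −128 kJ
For 2× the reaction as written: 2 × (−128) = −256 kJ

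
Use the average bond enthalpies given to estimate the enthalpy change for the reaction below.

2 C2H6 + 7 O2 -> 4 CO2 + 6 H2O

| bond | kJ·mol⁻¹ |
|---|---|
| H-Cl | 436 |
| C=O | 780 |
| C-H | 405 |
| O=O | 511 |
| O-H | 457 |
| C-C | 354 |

Bonds broken (reactants):
  C-C: 2 × 354 = 708
  C-H: 12 × 405 = 4860
  O=O: 7 × 511 = 3577
  Σ(broken) = 9145 kJ
Bonds formed (products):
  C=O: 8 × 780 = 6240
  O-H: 12 × 457 = 5484
  Σ(formed) = 11724 kJ
ΔH = Σ(broken) − Σ(formed) = 9145 − 11724 = −2579 kJ

ΔH ≈ −2579 kJ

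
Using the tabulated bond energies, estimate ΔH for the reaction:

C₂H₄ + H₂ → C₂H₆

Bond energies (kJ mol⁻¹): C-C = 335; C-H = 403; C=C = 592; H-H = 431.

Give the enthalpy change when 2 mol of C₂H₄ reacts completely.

ΔH = −236 kJ

Bonds broken (reactants):
  C-H: 4 × 403 = 1612
  C=C: 1 × 592 = 592
  H-H: 1 × 431 = 431
  Σ(broken) = 2635 kJ
Bonds formed (products):
  C-C: 1 × 335 = 335
  C-H: 6 × 403 = 2418
  Σ(formed) = 2753 kJ
ΔH = Σ(broken) − Σ(formed) = 2635 − 2753 = −118 kJ
For 2× the reaction as written: 2 × (−118) = −236 kJ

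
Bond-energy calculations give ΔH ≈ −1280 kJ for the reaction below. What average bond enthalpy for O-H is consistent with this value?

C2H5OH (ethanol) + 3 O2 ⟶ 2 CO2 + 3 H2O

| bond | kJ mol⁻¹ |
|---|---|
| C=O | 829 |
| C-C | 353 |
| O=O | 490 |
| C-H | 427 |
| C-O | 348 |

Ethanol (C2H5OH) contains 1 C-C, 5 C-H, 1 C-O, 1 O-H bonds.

D(O-H) ≈ 454 kJ/mol

Let D be the O-H bond energy.
Σ(broken) = 1×353 + 5×427 + 1×348 + 1×D + 3×490 = 4306 + D
Σ(formed) = 4×829 + 6×D = 3316 + 6D
ΔH = Σ(broken) − Σ(formed) = (4306 + D) − (3316 + 6D) = +990 − 5D
Setting this equal to −1280 kJ gives 5D = 2270, so D = 454 kJ/mol.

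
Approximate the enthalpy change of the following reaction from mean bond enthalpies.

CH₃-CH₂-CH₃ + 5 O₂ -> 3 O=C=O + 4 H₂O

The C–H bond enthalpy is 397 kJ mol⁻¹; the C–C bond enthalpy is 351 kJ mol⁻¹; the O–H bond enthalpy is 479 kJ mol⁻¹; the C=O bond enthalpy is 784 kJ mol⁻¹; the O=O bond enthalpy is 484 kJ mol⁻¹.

Bonds broken (reactants):
  C–C: 2 × 351 = 702
  C–H: 8 × 397 = 3176
  O=O: 5 × 484 = 2420
  Σ(broken) = 6298 kJ
Bonds formed (products):
  C=O: 6 × 784 = 4704
  O–H: 8 × 479 = 3832
  Σ(formed) = 8536 kJ
ΔH = Σ(broken) − Σ(formed) = 6298 − 8536 = −2238 kJ

ΔH ≈ −2238 kJ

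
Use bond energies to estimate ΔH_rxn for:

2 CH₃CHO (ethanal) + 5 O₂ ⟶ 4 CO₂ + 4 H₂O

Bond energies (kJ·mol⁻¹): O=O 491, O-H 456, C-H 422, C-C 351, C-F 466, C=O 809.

ΔH ≈ −1969 kJ

Bonds broken (reactants):
  C-C: 2 × 351 = 702
  C-H: 8 × 422 = 3376
  C=O: 2 × 809 = 1618
  O=O: 5 × 491 = 2455
  Σ(broken) = 8151 kJ
Bonds formed (products):
  C=O: 8 × 809 = 6472
  O-H: 8 × 456 = 3648
  Σ(formed) = 10120 kJ
ΔH = Σ(broken) − Σ(formed) = 8151 − 10120 = −1969 kJ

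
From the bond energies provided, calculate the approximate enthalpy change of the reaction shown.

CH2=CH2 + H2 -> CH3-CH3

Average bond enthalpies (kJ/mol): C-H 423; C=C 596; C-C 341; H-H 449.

Bonds broken (reactants):
  C-H: 4 × 423 = 1692
  C=C: 1 × 596 = 596
  H-H: 1 × 449 = 449
  Σ(broken) = 2737 kJ
Bonds formed (products):
  C-C: 1 × 341 = 341
  C-H: 6 × 423 = 2538
  Σ(formed) = 2879 kJ
ΔH = Σ(broken) − Σ(formed) = 2737 − 2879 = −142 kJ

ΔH ≈ −142 kJ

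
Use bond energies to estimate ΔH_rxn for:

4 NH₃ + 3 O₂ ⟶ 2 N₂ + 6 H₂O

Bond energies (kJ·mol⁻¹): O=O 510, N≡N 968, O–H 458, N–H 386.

Bonds broken (reactants):
  N–H: 12 × 386 = 4632
  O=O: 3 × 510 = 1530
  Σ(broken) = 6162 kJ
Bonds formed (products):
  N≡N: 2 × 968 = 1936
  O–H: 12 × 458 = 5496
  Σ(formed) = 7432 kJ
ΔH = Σ(broken) − Σ(formed) = 6162 − 7432 = −1270 kJ

ΔH ≈ −1270 kJ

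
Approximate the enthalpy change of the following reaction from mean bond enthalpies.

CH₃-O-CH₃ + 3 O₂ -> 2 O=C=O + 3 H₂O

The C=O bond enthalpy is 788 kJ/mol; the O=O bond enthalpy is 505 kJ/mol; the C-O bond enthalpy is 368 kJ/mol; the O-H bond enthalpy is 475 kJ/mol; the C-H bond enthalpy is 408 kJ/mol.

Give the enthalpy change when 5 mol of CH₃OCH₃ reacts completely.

ΔH = −6515 kJ

Bonds broken (reactants):
  C-H: 6 × 408 = 2448
  C-O: 2 × 368 = 736
  O=O: 3 × 505 = 1515
  Σ(broken) = 4699 kJ
Bonds formed (products):
  C=O: 4 × 788 = 3152
  O-H: 6 × 475 = 2850
  Σ(formed) = 6002 kJ
ΔH = Σ(broken) − Σ(formed) = 4699 − 6002 = −1303 kJ
For 5× the reaction as written: 5 × (−1303) = −6515 kJ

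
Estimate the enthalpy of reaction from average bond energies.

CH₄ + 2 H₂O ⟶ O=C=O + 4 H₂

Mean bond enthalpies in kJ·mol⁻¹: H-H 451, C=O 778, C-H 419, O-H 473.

ΔH ≈ +208 kJ

Bonds broken (reactants):
  C-H: 4 × 419 = 1676
  O-H: 4 × 473 = 1892
  Σ(broken) = 3568 kJ
Bonds formed (products):
  C=O: 2 × 778 = 1556
  H-H: 4 × 451 = 1804
  Σ(formed) = 3360 kJ
ΔH = Σ(broken) − Σ(formed) = 3568 − 3360 = +208 kJ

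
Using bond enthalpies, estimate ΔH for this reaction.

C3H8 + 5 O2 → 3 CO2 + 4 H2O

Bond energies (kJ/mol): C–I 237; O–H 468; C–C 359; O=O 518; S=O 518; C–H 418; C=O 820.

Bonds broken (reactants):
  C–C: 2 × 359 = 718
  C–H: 8 × 418 = 3344
  O=O: 5 × 518 = 2590
  Σ(broken) = 6652 kJ
Bonds formed (products):
  C=O: 6 × 820 = 4920
  O–H: 8 × 468 = 3744
  Σ(formed) = 8664 kJ
ΔH = Σ(broken) − Σ(formed) = 6652 − 8664 = −2012 kJ

ΔH ≈ −2012 kJ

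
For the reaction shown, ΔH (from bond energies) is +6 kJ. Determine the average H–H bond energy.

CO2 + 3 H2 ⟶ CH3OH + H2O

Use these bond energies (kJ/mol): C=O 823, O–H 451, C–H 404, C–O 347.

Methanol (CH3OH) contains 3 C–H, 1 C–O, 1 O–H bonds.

D(H–H) ≈ 424 kJ/mol

Let D be the H–H bond energy.
Σ(broken) = 2×823 + 3×D = 1646 + 3D
Σ(formed) = 3×404 + 1×347 + 3×451 = 2912
ΔH = Σ(broken) − Σ(formed) = (1646 + 3D) − (2912) = −1266 + 3D
Setting this equal to +6 kJ gives 3D = 1272, so D = 424 kJ/mol.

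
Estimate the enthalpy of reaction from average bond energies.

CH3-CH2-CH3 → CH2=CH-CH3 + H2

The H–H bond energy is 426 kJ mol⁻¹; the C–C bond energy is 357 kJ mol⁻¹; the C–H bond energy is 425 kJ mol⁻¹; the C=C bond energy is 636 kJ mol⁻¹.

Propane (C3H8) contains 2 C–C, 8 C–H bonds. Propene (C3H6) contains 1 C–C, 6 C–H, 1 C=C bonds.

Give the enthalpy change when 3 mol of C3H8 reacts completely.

Bonds broken (reactants):
  C–C: 2 × 357 = 714
  C–H: 8 × 425 = 3400
  Σ(broken) = 4114 kJ
Bonds formed (products):
  C–C: 1 × 357 = 357
  C–H: 6 × 425 = 2550
  C=C: 1 × 636 = 636
  H–H: 1 × 426 = 426
  Σ(formed) = 3969 kJ
ΔH = Σ(broken) − Σ(formed) = 4114 − 3969 = +145 kJ
For 3× the reaction as written: 3 × (+145) = +435 kJ

ΔH = +435 kJ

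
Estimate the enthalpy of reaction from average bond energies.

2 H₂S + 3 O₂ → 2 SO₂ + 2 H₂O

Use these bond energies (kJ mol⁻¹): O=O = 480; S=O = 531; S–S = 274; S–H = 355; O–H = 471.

Bonds broken (reactants):
  O=O: 3 × 480 = 1440
  S–H: 4 × 355 = 1420
  Σ(broken) = 2860 kJ
Bonds formed (products):
  O–H: 4 × 471 = 1884
  S=O: 4 × 531 = 2124
  Σ(formed) = 4008 kJ
ΔH = Σ(broken) − Σ(formed) = 2860 − 4008 = −1148 kJ

ΔH ≈ −1148 kJ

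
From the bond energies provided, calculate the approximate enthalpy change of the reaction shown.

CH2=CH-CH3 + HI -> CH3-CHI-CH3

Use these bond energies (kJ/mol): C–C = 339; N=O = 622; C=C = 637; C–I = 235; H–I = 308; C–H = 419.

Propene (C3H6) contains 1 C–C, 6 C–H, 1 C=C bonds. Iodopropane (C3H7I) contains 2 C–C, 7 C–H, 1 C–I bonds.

Bonds broken (reactants):
  C–C: 1 × 339 = 339
  C–H: 6 × 419 = 2514
  C=C: 1 × 637 = 637
  H–I: 1 × 308 = 308
  Σ(broken) = 3798 kJ
Bonds formed (products):
  C–C: 2 × 339 = 678
  C–H: 7 × 419 = 2933
  C–I: 1 × 235 = 235
  Σ(formed) = 3846 kJ
ΔH = Σ(broken) − Σ(formed) = 3798 − 3846 = −48 kJ

ΔH ≈ −48 kJ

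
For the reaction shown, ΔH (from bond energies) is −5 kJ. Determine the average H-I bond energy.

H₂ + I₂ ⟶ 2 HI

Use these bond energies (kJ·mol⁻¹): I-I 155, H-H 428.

Let D be the H-I bond energy.
Σ(broken) = 1×428 + 1×155 = 583
Σ(formed) = 2×D = 2D
ΔH = Σ(broken) − Σ(formed) = (583) − (2D) = +583 − 2D
Setting this equal to −5 kJ gives 2D = 588, so D = 294 kJ/mol.

D(H-I) ≈ 294 kJ/mol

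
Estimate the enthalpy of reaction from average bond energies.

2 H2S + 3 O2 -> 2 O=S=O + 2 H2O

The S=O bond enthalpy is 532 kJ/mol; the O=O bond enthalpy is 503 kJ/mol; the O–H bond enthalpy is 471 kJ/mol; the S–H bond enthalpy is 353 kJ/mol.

Bonds broken (reactants):
  O=O: 3 × 503 = 1509
  S–H: 4 × 353 = 1412
  Σ(broken) = 2921 kJ
Bonds formed (products):
  O–H: 4 × 471 = 1884
  S=O: 4 × 532 = 2128
  Σ(formed) = 4012 kJ
ΔH = Σ(broken) − Σ(formed) = 2921 − 4012 = −1091 kJ

ΔH ≈ −1091 kJ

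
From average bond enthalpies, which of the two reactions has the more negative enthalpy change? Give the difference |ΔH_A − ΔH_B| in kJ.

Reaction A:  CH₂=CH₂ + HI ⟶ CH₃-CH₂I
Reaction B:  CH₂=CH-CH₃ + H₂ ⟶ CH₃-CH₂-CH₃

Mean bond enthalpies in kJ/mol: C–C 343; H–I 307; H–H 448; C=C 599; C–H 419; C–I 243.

Reaction B, by 35 kJ

Reaction A:
  Bonds broken (reactants):
    C–H: 4 × 419 = 1676
    C=C: 1 × 599 = 599
    H–I: 1 × 307 = 307
    Σ(broken) = 2582 kJ
  Bonds formed (products):
    C–C: 1 × 343 = 343
    C–H: 5 × 419 = 2095
    C–I: 1 × 243 = 243
    Σ(formed) = 2681 kJ
  ΔH_A = 2582 − 2681 = −99 kJ
Reaction B:
  Bonds broken (reactants):
    C–C: 1 × 343 = 343
    C–H: 6 × 419 = 2514
    C=C: 1 × 599 = 599
    H–H: 1 × 448 = 448
    Σ(broken) = 3904 kJ
  Bonds formed (products):
    C–C: 2 × 343 = 686
    C–H: 8 × 419 = 3352
    Σ(formed) = 4038 kJ
  ΔH_B = 3904 − 4038 = −134 kJ
ΔH_A − ΔH_B = +35 kJ, so reaction B has the more negative ΔH; |ΔH_A − ΔH_B| = 35 kJ.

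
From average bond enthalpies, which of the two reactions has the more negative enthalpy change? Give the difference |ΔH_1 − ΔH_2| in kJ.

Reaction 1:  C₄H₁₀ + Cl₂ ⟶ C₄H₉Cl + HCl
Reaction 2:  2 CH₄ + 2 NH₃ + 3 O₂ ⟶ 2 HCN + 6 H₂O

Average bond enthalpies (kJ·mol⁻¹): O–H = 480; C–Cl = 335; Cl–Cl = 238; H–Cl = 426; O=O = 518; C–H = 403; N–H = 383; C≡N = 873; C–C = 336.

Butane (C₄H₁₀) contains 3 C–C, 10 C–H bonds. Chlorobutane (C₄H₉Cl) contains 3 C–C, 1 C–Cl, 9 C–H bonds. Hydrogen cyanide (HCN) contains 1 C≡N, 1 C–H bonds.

Reaction 1:
  Bonds broken (reactants):
    C–C: 3 × 336 = 1008
    C–H: 10 × 403 = 4030
    Cl–Cl: 1 × 238 = 238
    Σ(broken) = 5276 kJ
  Bonds formed (products):
    C–C: 3 × 336 = 1008
    C–Cl: 1 × 335 = 335
    C–H: 9 × 403 = 3627
    H–Cl: 1 × 426 = 426
    Σ(formed) = 5396 kJ
  ΔH_1 = 5276 − 5396 = −120 kJ
Reaction 2:
  Bonds broken (reactants):
    C–H: 8 × 403 = 3224
    N–H: 6 × 383 = 2298
    O=O: 3 × 518 = 1554
    Σ(broken) = 7076 kJ
  Bonds formed (products):
    C≡N: 2 × 873 = 1746
    C–H: 2 × 403 = 806
    O–H: 12 × 480 = 5760
    Σ(formed) = 8312 kJ
  ΔH_2 = 7076 − 8312 = −1236 kJ
ΔH_1 − ΔH_2 = +1116 kJ, so reaction 2 has the more negative ΔH; |ΔH_1 − ΔH_2| = 1116 kJ.

Reaction 2, by 1116 kJ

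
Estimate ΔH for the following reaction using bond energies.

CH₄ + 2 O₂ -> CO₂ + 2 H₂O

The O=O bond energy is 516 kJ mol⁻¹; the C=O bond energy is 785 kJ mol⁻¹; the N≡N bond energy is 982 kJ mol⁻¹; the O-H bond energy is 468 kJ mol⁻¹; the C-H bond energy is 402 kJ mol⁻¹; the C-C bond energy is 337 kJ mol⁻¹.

ΔH ≈ −802 kJ

Bonds broken (reactants):
  C-H: 4 × 402 = 1608
  O=O: 2 × 516 = 1032
  Σ(broken) = 2640 kJ
Bonds formed (products):
  C=O: 2 × 785 = 1570
  O-H: 4 × 468 = 1872
  Σ(formed) = 3442 kJ
ΔH = Σ(broken) − Σ(formed) = 2640 − 3442 = −802 kJ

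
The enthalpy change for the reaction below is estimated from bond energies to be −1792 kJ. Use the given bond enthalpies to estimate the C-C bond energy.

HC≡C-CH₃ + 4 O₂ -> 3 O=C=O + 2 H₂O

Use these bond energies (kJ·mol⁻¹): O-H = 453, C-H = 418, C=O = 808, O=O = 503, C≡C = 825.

D(C-C) ≈ 359 kJ/mol

Let D be the C-C bond energy.
Σ(broken) = 1×825 + 1×D + 4×418 + 4×503 = 4509 + D
Σ(formed) = 6×808 + 4×453 = 6660
ΔH = Σ(broken) − Σ(formed) = (4509 + D) − (6660) = −2151 + D
Setting this equal to −1792 kJ gives D = 359 kJ/mol.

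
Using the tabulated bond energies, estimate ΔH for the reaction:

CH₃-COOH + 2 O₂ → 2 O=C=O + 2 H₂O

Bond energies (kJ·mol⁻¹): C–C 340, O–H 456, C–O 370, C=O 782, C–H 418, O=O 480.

ΔH ≈ −790 kJ

Bonds broken (reactants):
  C–C: 1 × 340 = 340
  C–H: 3 × 418 = 1254
  C–O: 1 × 370 = 370
  C=O: 1 × 782 = 782
  O–H: 1 × 456 = 456
  O=O: 2 × 480 = 960
  Σ(broken) = 4162 kJ
Bonds formed (products):
  C=O: 4 × 782 = 3128
  O–H: 4 × 456 = 1824
  Σ(formed) = 4952 kJ
ΔH = Σ(broken) − Σ(formed) = 4162 − 4952 = −790 kJ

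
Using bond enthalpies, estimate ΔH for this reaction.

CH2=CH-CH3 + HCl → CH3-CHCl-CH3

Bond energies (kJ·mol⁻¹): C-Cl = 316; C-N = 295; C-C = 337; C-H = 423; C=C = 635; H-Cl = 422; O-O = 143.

ΔH ≈ −19 kJ

Bonds broken (reactants):
  C-C: 1 × 337 = 337
  C-H: 6 × 423 = 2538
  C=C: 1 × 635 = 635
  H-Cl: 1 × 422 = 422
  Σ(broken) = 3932 kJ
Bonds formed (products):
  C-C: 2 × 337 = 674
  C-Cl: 1 × 316 = 316
  C-H: 7 × 423 = 2961
  Σ(formed) = 3951 kJ
ΔH = Σ(broken) − Σ(formed) = 3932 − 3951 = −19 kJ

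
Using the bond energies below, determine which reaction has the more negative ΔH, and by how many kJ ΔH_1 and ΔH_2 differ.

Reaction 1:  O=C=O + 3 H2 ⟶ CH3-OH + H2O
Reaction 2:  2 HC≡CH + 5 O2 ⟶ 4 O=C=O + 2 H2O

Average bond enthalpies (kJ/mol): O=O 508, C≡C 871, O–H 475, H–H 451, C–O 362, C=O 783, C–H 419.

Reaction 2, by 2081 kJ

Reaction 1:
  Bonds broken (reactants):
    C=O: 2 × 783 = 1566
    H–H: 3 × 451 = 1353
    Σ(broken) = 2919 kJ
  Bonds formed (products):
    C–H: 3 × 419 = 1257
    C–O: 1 × 362 = 362
    O–H: 3 × 475 = 1425
    Σ(formed) = 3044 kJ
  ΔH_1 = 2919 − 3044 = −125 kJ
Reaction 2:
  Bonds broken (reactants):
    C≡C: 2 × 871 = 1742
    C–H: 4 × 419 = 1676
    O=O: 5 × 508 = 2540
    Σ(broken) = 5958 kJ
  Bonds formed (products):
    C=O: 8 × 783 = 6264
    O–H: 4 × 475 = 1900
    Σ(formed) = 8164 kJ
  ΔH_2 = 5958 − 8164 = −2206 kJ
ΔH_1 − ΔH_2 = +2081 kJ, so reaction 2 has the more negative ΔH; |ΔH_1 − ΔH_2| = 2081 kJ.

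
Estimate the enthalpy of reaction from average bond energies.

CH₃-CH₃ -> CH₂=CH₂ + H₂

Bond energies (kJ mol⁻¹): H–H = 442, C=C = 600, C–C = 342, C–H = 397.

ΔH ≈ +94 kJ

Bonds broken (reactants):
  C–C: 1 × 342 = 342
  C–H: 6 × 397 = 2382
  Σ(broken) = 2724 kJ
Bonds formed (products):
  C–H: 4 × 397 = 1588
  C=C: 1 × 600 = 600
  H–H: 1 × 442 = 442
  Σ(formed) = 2630 kJ
ΔH = Σ(broken) − Σ(formed) = 2724 − 2630 = +94 kJ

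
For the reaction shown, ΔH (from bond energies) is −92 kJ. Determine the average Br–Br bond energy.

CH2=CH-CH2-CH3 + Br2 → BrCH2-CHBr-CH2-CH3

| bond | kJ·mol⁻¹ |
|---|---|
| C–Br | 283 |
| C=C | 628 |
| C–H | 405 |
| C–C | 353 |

D(Br–Br) ≈ 199 kJ/mol

Let D be the Br–Br bond energy.
Σ(broken) = 1×D + 2×353 + 8×405 + 1×628 = 4574 + D
Σ(formed) = 2×283 + 3×353 + 8×405 = 4865
ΔH = Σ(broken) − Σ(formed) = (4574 + D) − (4865) = −291 + D
Setting this equal to −92 kJ gives D = 199 kJ/mol.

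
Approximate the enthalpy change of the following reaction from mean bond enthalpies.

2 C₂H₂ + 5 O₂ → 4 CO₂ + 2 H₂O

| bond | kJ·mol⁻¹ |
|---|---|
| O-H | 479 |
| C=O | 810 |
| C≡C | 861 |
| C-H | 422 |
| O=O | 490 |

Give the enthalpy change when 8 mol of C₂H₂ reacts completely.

Bonds broken (reactants):
  C≡C: 2 × 861 = 1722
  C-H: 4 × 422 = 1688
  O=O: 5 × 490 = 2450
  Σ(broken) = 5860 kJ
Bonds formed (products):
  C=O: 8 × 810 = 6480
  O-H: 4 × 479 = 1916
  Σ(formed) = 8396 kJ
ΔH = Σ(broken) − Σ(formed) = 5860 − 8396 = −2536 kJ
For 4× the reaction as written: 4 × (−2536) = −10144 kJ

ΔH = −10144 kJ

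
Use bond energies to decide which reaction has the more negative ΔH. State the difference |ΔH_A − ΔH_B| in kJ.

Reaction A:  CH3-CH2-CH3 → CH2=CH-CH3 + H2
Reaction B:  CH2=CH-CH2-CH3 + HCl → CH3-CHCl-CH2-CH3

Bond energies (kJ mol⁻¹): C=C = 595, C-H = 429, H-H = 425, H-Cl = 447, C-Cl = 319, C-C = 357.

Reaction A:
  Bonds broken (reactants):
    C-C: 2 × 357 = 714
    C-H: 8 × 429 = 3432
    Σ(broken) = 4146 kJ
  Bonds formed (products):
    C-C: 1 × 357 = 357
    C-H: 6 × 429 = 2574
    C=C: 1 × 595 = 595
    H-H: 1 × 425 = 425
    Σ(formed) = 3951 kJ
  ΔH_A = 4146 − 3951 = +195 kJ
Reaction B:
  Bonds broken (reactants):
    C-C: 2 × 357 = 714
    C-H: 8 × 429 = 3432
    C=C: 1 × 595 = 595
    H-Cl: 1 × 447 = 447
    Σ(broken) = 5188 kJ
  Bonds formed (products):
    C-C: 3 × 357 = 1071
    C-Cl: 1 × 319 = 319
    C-H: 9 × 429 = 3861
    Σ(formed) = 5251 kJ
  ΔH_B = 5188 − 5251 = −63 kJ
ΔH_A − ΔH_B = +258 kJ, so reaction B has the more negative ΔH; |ΔH_A − ΔH_B| = 258 kJ.

Reaction B, by 258 kJ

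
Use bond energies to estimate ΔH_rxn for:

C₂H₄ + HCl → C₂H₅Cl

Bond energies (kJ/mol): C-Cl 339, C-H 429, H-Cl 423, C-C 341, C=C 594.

ΔH ≈ −92 kJ

Bonds broken (reactants):
  C-H: 4 × 429 = 1716
  C=C: 1 × 594 = 594
  H-Cl: 1 × 423 = 423
  Σ(broken) = 2733 kJ
Bonds formed (products):
  C-C: 1 × 341 = 341
  C-Cl: 1 × 339 = 339
  C-H: 5 × 429 = 2145
  Σ(formed) = 2825 kJ
ΔH = Σ(broken) − Σ(formed) = 2733 − 2825 = −92 kJ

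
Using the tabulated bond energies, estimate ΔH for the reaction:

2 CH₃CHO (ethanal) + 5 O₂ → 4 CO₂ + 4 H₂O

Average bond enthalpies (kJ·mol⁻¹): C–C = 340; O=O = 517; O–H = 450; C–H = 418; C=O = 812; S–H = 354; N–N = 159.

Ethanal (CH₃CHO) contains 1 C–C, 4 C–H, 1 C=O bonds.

ΔH ≈ −1863 kJ

Bonds broken (reactants):
  C–C: 2 × 340 = 680
  C–H: 8 × 418 = 3344
  C=O: 2 × 812 = 1624
  O=O: 5 × 517 = 2585
  Σ(broken) = 8233 kJ
Bonds formed (products):
  C=O: 8 × 812 = 6496
  O–H: 8 × 450 = 3600
  Σ(formed) = 10096 kJ
ΔH = Σ(broken) − Σ(formed) = 8233 − 10096 = −1863 kJ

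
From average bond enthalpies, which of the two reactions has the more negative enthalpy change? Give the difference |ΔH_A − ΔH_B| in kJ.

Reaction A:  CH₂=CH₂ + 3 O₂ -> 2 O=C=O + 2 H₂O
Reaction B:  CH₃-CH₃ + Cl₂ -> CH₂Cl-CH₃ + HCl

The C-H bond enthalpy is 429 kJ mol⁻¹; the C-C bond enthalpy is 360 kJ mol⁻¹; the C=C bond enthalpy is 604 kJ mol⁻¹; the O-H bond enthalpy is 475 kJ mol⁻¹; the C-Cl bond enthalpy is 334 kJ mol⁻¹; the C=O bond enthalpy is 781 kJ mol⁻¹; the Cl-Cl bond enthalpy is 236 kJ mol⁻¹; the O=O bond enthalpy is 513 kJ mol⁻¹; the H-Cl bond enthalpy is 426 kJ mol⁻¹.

Reaction A, by 1070 kJ

Reaction A:
  Bonds broken (reactants):
    C-H: 4 × 429 = 1716
    C=C: 1 × 604 = 604
    O=O: 3 × 513 = 1539
    Σ(broken) = 3859 kJ
  Bonds formed (products):
    C=O: 4 × 781 = 3124
    O-H: 4 × 475 = 1900
    Σ(formed) = 5024 kJ
  ΔH_A = 3859 − 5024 = −1165 kJ
Reaction B:
  Bonds broken (reactants):
    C-C: 1 × 360 = 360
    C-H: 6 × 429 = 2574
    Cl-Cl: 1 × 236 = 236
    Σ(broken) = 3170 kJ
  Bonds formed (products):
    C-C: 1 × 360 = 360
    C-Cl: 1 × 334 = 334
    C-H: 5 × 429 = 2145
    H-Cl: 1 × 426 = 426
    Σ(formed) = 3265 kJ
  ΔH_B = 3170 − 3265 = −95 kJ
ΔH_A − ΔH_B = −1070 kJ, so reaction A has the more negative ΔH; |ΔH_A − ΔH_B| = 1070 kJ.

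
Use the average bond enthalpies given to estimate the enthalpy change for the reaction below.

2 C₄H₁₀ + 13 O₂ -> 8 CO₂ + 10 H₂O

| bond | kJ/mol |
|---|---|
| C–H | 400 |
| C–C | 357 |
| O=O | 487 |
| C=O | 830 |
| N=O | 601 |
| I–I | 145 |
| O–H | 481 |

ΔH ≈ −6427 kJ

Bonds broken (reactants):
  C–C: 6 × 357 = 2142
  C–H: 20 × 400 = 8000
  O=O: 13 × 487 = 6331
  Σ(broken) = 16473 kJ
Bonds formed (products):
  C=O: 16 × 830 = 13280
  O–H: 20 × 481 = 9620
  Σ(formed) = 22900 kJ
ΔH = Σ(broken) − Σ(formed) = 16473 − 22900 = −6427 kJ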